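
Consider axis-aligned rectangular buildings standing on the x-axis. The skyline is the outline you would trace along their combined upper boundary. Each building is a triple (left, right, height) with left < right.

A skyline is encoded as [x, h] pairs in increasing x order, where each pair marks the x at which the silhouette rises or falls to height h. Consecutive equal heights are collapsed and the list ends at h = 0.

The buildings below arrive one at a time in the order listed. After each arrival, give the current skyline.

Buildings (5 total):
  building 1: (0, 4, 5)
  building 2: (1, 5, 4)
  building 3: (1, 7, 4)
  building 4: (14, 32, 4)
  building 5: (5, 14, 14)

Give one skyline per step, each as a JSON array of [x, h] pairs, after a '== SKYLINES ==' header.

== SKYLINES ==
[[0,5],[4,0]]
[[0,5],[4,4],[5,0]]
[[0,5],[4,4],[7,0]]
[[0,5],[4,4],[7,0],[14,4],[32,0]]
[[0,5],[4,4],[5,14],[14,4],[32,0]]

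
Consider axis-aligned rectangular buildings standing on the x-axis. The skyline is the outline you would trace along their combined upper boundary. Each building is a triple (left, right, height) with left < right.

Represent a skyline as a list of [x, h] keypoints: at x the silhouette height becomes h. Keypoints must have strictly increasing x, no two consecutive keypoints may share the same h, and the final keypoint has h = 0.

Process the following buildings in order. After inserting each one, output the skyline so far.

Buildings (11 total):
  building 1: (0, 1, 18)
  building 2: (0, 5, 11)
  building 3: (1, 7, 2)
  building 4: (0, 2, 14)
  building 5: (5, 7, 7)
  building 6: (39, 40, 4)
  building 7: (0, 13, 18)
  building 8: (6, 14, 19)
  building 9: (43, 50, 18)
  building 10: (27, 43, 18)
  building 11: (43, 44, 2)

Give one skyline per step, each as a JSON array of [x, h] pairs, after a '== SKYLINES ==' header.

== SKYLINES ==
[[0,18],[1,0]]
[[0,18],[1,11],[5,0]]
[[0,18],[1,11],[5,2],[7,0]]
[[0,18],[1,14],[2,11],[5,2],[7,0]]
[[0,18],[1,14],[2,11],[5,7],[7,0]]
[[0,18],[1,14],[2,11],[5,7],[7,0],[39,4],[40,0]]
[[0,18],[13,0],[39,4],[40,0]]
[[0,18],[6,19],[14,0],[39,4],[40,0]]
[[0,18],[6,19],[14,0],[39,4],[40,0],[43,18],[50,0]]
[[0,18],[6,19],[14,0],[27,18],[50,0]]
[[0,18],[6,19],[14,0],[27,18],[50,0]]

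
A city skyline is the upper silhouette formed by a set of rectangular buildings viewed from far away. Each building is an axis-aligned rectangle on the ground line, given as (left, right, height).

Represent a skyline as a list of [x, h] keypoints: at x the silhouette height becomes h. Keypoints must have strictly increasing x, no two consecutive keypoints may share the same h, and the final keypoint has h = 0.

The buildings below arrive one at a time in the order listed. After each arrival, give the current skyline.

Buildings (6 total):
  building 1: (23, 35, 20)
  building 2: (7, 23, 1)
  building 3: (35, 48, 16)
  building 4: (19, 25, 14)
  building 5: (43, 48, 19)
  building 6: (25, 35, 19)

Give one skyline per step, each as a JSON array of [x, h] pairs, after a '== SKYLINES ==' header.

== SKYLINES ==
[[23,20],[35,0]]
[[7,1],[23,20],[35,0]]
[[7,1],[23,20],[35,16],[48,0]]
[[7,1],[19,14],[23,20],[35,16],[48,0]]
[[7,1],[19,14],[23,20],[35,16],[43,19],[48,0]]
[[7,1],[19,14],[23,20],[35,16],[43,19],[48,0]]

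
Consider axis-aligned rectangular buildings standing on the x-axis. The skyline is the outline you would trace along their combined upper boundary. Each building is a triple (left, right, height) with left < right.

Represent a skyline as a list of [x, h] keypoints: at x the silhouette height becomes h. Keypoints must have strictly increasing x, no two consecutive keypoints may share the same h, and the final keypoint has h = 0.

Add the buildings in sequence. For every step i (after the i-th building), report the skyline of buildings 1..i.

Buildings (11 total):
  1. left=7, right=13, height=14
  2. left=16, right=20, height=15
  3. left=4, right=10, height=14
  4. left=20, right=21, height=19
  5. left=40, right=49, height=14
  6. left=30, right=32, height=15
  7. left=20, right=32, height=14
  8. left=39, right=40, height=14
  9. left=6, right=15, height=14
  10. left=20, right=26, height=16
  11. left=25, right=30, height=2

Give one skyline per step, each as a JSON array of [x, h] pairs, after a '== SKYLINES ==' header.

== SKYLINES ==
[[7,14],[13,0]]
[[7,14],[13,0],[16,15],[20,0]]
[[4,14],[13,0],[16,15],[20,0]]
[[4,14],[13,0],[16,15],[20,19],[21,0]]
[[4,14],[13,0],[16,15],[20,19],[21,0],[40,14],[49,0]]
[[4,14],[13,0],[16,15],[20,19],[21,0],[30,15],[32,0],[40,14],[49,0]]
[[4,14],[13,0],[16,15],[20,19],[21,14],[30,15],[32,0],[40,14],[49,0]]
[[4,14],[13,0],[16,15],[20,19],[21,14],[30,15],[32,0],[39,14],[49,0]]
[[4,14],[15,0],[16,15],[20,19],[21,14],[30,15],[32,0],[39,14],[49,0]]
[[4,14],[15,0],[16,15],[20,19],[21,16],[26,14],[30,15],[32,0],[39,14],[49,0]]
[[4,14],[15,0],[16,15],[20,19],[21,16],[26,14],[30,15],[32,0],[39,14],[49,0]]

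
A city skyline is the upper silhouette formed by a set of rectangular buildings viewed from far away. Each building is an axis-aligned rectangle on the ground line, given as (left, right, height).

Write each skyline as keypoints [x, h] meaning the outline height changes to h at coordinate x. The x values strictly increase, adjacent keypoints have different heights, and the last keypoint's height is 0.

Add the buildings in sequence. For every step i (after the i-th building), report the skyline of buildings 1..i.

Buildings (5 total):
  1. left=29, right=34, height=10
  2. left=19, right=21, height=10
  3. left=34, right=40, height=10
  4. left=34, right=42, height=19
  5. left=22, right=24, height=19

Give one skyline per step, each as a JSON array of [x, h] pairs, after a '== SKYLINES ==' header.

== SKYLINES ==
[[29,10],[34,0]]
[[19,10],[21,0],[29,10],[34,0]]
[[19,10],[21,0],[29,10],[40,0]]
[[19,10],[21,0],[29,10],[34,19],[42,0]]
[[19,10],[21,0],[22,19],[24,0],[29,10],[34,19],[42,0]]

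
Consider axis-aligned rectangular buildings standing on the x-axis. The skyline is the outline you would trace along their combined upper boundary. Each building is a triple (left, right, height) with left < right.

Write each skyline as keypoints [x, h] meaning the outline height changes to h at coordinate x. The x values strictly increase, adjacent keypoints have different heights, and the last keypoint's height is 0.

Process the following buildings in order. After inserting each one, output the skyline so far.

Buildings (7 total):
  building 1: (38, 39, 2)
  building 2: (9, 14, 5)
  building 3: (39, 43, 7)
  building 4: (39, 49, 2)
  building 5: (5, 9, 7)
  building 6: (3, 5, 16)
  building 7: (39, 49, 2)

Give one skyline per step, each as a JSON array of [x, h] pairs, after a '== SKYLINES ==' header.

== SKYLINES ==
[[38,2],[39,0]]
[[9,5],[14,0],[38,2],[39,0]]
[[9,5],[14,0],[38,2],[39,7],[43,0]]
[[9,5],[14,0],[38,2],[39,7],[43,2],[49,0]]
[[5,7],[9,5],[14,0],[38,2],[39,7],[43,2],[49,0]]
[[3,16],[5,7],[9,5],[14,0],[38,2],[39,7],[43,2],[49,0]]
[[3,16],[5,7],[9,5],[14,0],[38,2],[39,7],[43,2],[49,0]]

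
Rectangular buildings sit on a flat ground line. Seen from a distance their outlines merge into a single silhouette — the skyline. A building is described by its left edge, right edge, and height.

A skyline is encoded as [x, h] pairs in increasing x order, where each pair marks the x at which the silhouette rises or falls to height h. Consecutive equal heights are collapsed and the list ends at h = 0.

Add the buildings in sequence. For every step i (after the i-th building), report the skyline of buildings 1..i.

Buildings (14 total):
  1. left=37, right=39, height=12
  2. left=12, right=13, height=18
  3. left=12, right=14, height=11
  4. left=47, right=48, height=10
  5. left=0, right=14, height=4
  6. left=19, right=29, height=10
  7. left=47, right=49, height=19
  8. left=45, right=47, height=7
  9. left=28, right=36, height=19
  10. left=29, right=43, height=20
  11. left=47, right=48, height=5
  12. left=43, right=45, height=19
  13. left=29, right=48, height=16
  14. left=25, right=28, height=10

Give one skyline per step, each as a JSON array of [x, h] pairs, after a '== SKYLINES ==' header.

== SKYLINES ==
[[37,12],[39,0]]
[[12,18],[13,0],[37,12],[39,0]]
[[12,18],[13,11],[14,0],[37,12],[39,0]]
[[12,18],[13,11],[14,0],[37,12],[39,0],[47,10],[48,0]]
[[0,4],[12,18],[13,11],[14,0],[37,12],[39,0],[47,10],[48,0]]
[[0,4],[12,18],[13,11],[14,0],[19,10],[29,0],[37,12],[39,0],[47,10],[48,0]]
[[0,4],[12,18],[13,11],[14,0],[19,10],[29,0],[37,12],[39,0],[47,19],[49,0]]
[[0,4],[12,18],[13,11],[14,0],[19,10],[29,0],[37,12],[39,0],[45,7],[47,19],[49,0]]
[[0,4],[12,18],[13,11],[14,0],[19,10],[28,19],[36,0],[37,12],[39,0],[45,7],[47,19],[49,0]]
[[0,4],[12,18],[13,11],[14,0],[19,10],[28,19],[29,20],[43,0],[45,7],[47,19],[49,0]]
[[0,4],[12,18],[13,11],[14,0],[19,10],[28,19],[29,20],[43,0],[45,7],[47,19],[49,0]]
[[0,4],[12,18],[13,11],[14,0],[19,10],[28,19],[29,20],[43,19],[45,7],[47,19],[49,0]]
[[0,4],[12,18],[13,11],[14,0],[19,10],[28,19],[29,20],[43,19],[45,16],[47,19],[49,0]]
[[0,4],[12,18],[13,11],[14,0],[19,10],[28,19],[29,20],[43,19],[45,16],[47,19],[49,0]]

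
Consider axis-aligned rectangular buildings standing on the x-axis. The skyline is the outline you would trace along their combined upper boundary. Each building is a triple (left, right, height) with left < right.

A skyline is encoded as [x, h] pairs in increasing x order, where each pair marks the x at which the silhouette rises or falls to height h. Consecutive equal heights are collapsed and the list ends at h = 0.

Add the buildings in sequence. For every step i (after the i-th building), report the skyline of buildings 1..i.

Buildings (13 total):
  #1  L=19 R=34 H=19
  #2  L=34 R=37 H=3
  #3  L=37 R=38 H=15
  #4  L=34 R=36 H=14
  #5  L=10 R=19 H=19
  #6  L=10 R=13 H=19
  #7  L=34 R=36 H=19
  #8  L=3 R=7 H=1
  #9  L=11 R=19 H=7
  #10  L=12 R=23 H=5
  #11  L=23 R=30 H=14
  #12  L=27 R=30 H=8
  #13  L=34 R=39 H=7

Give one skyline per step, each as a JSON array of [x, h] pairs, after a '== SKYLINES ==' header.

== SKYLINES ==
[[19,19],[34,0]]
[[19,19],[34,3],[37,0]]
[[19,19],[34,3],[37,15],[38,0]]
[[19,19],[34,14],[36,3],[37,15],[38,0]]
[[10,19],[34,14],[36,3],[37,15],[38,0]]
[[10,19],[34,14],[36,3],[37,15],[38,0]]
[[10,19],[36,3],[37,15],[38,0]]
[[3,1],[7,0],[10,19],[36,3],[37,15],[38,0]]
[[3,1],[7,0],[10,19],[36,3],[37,15],[38,0]]
[[3,1],[7,0],[10,19],[36,3],[37,15],[38,0]]
[[3,1],[7,0],[10,19],[36,3],[37,15],[38,0]]
[[3,1],[7,0],[10,19],[36,3],[37,15],[38,0]]
[[3,1],[7,0],[10,19],[36,7],[37,15],[38,7],[39,0]]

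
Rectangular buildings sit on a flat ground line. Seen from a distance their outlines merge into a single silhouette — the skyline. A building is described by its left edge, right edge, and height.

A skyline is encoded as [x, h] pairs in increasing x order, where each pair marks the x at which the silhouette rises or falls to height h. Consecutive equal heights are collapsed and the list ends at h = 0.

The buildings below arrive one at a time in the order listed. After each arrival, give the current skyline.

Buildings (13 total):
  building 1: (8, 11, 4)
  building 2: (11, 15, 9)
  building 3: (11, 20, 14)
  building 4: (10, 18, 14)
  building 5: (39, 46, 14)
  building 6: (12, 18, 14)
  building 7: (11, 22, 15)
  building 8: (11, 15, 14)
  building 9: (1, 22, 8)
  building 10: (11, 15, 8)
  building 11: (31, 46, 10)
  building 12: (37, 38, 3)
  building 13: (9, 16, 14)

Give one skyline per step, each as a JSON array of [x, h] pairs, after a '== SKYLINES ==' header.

== SKYLINES ==
[[8,4],[11,0]]
[[8,4],[11,9],[15,0]]
[[8,4],[11,14],[20,0]]
[[8,4],[10,14],[20,0]]
[[8,4],[10,14],[20,0],[39,14],[46,0]]
[[8,4],[10,14],[20,0],[39,14],[46,0]]
[[8,4],[10,14],[11,15],[22,0],[39,14],[46,0]]
[[8,4],[10,14],[11,15],[22,0],[39,14],[46,0]]
[[1,8],[10,14],[11,15],[22,0],[39,14],[46,0]]
[[1,8],[10,14],[11,15],[22,0],[39,14],[46,0]]
[[1,8],[10,14],[11,15],[22,0],[31,10],[39,14],[46,0]]
[[1,8],[10,14],[11,15],[22,0],[31,10],[39,14],[46,0]]
[[1,8],[9,14],[11,15],[22,0],[31,10],[39,14],[46,0]]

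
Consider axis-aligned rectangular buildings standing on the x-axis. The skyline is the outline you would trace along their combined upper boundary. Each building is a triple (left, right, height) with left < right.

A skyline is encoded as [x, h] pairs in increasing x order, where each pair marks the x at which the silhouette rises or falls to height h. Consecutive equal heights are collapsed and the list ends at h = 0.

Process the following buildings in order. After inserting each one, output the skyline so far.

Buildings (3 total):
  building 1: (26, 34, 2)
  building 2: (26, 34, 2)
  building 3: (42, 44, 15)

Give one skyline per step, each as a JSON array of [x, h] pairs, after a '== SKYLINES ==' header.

== SKYLINES ==
[[26,2],[34,0]]
[[26,2],[34,0]]
[[26,2],[34,0],[42,15],[44,0]]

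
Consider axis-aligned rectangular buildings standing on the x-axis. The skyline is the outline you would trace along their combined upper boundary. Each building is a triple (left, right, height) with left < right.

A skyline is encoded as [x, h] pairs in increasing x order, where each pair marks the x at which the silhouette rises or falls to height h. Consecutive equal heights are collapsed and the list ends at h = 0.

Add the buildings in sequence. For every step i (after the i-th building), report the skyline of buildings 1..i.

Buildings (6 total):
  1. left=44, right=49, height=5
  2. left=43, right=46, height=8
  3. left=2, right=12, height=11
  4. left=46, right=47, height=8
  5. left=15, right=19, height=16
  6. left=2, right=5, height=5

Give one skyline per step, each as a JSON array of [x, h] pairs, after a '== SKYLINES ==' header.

== SKYLINES ==
[[44,5],[49,0]]
[[43,8],[46,5],[49,0]]
[[2,11],[12,0],[43,8],[46,5],[49,0]]
[[2,11],[12,0],[43,8],[47,5],[49,0]]
[[2,11],[12,0],[15,16],[19,0],[43,8],[47,5],[49,0]]
[[2,11],[12,0],[15,16],[19,0],[43,8],[47,5],[49,0]]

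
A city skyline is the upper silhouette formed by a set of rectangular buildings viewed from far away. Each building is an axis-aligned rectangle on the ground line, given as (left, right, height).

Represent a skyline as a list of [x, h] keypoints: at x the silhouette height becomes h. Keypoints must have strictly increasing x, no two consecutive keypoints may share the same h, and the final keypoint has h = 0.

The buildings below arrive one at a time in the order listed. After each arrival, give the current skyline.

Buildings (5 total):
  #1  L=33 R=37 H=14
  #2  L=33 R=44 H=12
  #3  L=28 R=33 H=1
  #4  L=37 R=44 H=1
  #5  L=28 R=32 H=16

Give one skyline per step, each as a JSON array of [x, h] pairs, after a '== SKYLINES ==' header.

== SKYLINES ==
[[33,14],[37,0]]
[[33,14],[37,12],[44,0]]
[[28,1],[33,14],[37,12],[44,0]]
[[28,1],[33,14],[37,12],[44,0]]
[[28,16],[32,1],[33,14],[37,12],[44,0]]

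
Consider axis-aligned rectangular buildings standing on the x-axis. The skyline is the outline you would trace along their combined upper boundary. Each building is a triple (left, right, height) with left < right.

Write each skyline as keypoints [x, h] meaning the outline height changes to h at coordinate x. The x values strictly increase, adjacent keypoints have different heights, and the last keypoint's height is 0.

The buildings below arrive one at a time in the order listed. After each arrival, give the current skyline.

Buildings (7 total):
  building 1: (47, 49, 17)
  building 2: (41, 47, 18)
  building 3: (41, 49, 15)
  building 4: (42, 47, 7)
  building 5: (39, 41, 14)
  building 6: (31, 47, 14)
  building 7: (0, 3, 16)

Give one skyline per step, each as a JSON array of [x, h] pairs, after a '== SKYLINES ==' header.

== SKYLINES ==
[[47,17],[49,0]]
[[41,18],[47,17],[49,0]]
[[41,18],[47,17],[49,0]]
[[41,18],[47,17],[49,0]]
[[39,14],[41,18],[47,17],[49,0]]
[[31,14],[41,18],[47,17],[49,0]]
[[0,16],[3,0],[31,14],[41,18],[47,17],[49,0]]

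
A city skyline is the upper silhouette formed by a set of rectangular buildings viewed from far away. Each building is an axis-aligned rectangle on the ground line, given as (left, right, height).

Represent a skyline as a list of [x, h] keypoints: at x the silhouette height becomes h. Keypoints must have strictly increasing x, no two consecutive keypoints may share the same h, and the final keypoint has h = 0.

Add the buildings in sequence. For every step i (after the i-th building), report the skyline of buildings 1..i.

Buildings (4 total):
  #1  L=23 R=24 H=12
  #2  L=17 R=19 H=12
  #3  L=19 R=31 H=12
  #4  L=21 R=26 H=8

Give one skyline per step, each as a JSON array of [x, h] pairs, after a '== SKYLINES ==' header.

== SKYLINES ==
[[23,12],[24,0]]
[[17,12],[19,0],[23,12],[24,0]]
[[17,12],[31,0]]
[[17,12],[31,0]]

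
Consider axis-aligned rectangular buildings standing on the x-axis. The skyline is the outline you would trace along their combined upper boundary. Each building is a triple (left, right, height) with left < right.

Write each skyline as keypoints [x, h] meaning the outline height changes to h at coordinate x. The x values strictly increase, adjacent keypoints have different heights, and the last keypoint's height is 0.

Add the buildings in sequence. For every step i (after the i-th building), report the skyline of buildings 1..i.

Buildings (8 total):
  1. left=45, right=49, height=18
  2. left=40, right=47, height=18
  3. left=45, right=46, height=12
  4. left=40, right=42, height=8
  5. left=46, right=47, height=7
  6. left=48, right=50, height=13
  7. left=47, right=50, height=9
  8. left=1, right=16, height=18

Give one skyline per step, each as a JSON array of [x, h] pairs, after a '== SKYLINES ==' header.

== SKYLINES ==
[[45,18],[49,0]]
[[40,18],[49,0]]
[[40,18],[49,0]]
[[40,18],[49,0]]
[[40,18],[49,0]]
[[40,18],[49,13],[50,0]]
[[40,18],[49,13],[50,0]]
[[1,18],[16,0],[40,18],[49,13],[50,0]]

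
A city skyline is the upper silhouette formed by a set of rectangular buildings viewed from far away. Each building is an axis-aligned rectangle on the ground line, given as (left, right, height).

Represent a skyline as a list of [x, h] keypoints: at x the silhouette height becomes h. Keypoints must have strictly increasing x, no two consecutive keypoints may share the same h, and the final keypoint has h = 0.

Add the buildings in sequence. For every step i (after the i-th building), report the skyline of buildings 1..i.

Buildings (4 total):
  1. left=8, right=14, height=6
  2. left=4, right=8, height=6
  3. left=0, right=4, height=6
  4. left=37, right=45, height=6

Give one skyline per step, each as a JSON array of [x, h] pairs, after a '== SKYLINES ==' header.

== SKYLINES ==
[[8,6],[14,0]]
[[4,6],[14,0]]
[[0,6],[14,0]]
[[0,6],[14,0],[37,6],[45,0]]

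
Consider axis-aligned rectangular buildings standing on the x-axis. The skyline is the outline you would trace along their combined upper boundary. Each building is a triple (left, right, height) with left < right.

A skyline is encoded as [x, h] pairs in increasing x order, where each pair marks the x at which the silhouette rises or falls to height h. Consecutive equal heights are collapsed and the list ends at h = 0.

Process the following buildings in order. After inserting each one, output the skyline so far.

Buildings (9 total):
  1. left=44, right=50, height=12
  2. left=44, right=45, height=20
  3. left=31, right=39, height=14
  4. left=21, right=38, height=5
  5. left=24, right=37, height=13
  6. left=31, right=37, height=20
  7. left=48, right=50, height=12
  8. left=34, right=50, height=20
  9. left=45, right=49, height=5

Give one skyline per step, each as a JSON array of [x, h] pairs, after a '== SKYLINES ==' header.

== SKYLINES ==
[[44,12],[50,0]]
[[44,20],[45,12],[50,0]]
[[31,14],[39,0],[44,20],[45,12],[50,0]]
[[21,5],[31,14],[39,0],[44,20],[45,12],[50,0]]
[[21,5],[24,13],[31,14],[39,0],[44,20],[45,12],[50,0]]
[[21,5],[24,13],[31,20],[37,14],[39,0],[44,20],[45,12],[50,0]]
[[21,5],[24,13],[31,20],[37,14],[39,0],[44,20],[45,12],[50,0]]
[[21,5],[24,13],[31,20],[50,0]]
[[21,5],[24,13],[31,20],[50,0]]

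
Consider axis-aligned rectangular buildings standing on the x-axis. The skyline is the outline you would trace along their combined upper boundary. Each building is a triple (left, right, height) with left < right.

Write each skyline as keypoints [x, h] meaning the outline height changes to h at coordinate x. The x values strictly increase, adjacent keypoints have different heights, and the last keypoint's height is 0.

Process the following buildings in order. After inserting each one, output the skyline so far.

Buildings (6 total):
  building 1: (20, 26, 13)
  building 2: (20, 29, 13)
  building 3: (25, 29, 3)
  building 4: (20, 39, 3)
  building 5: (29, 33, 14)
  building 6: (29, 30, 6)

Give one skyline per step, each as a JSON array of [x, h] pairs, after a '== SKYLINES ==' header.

== SKYLINES ==
[[20,13],[26,0]]
[[20,13],[29,0]]
[[20,13],[29,0]]
[[20,13],[29,3],[39,0]]
[[20,13],[29,14],[33,3],[39,0]]
[[20,13],[29,14],[33,3],[39,0]]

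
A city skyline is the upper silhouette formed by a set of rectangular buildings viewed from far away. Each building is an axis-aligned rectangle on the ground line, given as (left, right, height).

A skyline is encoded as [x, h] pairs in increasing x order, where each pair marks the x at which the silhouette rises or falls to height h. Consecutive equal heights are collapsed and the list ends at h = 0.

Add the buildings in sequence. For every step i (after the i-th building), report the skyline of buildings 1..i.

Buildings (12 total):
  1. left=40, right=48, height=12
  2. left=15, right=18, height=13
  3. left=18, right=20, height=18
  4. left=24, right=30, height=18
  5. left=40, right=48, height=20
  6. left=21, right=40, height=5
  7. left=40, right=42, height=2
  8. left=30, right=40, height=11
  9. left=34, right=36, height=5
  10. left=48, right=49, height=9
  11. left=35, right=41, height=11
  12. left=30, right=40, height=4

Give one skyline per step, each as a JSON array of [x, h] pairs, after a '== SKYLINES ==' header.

== SKYLINES ==
[[40,12],[48,0]]
[[15,13],[18,0],[40,12],[48,0]]
[[15,13],[18,18],[20,0],[40,12],[48,0]]
[[15,13],[18,18],[20,0],[24,18],[30,0],[40,12],[48,0]]
[[15,13],[18,18],[20,0],[24,18],[30,0],[40,20],[48,0]]
[[15,13],[18,18],[20,0],[21,5],[24,18],[30,5],[40,20],[48,0]]
[[15,13],[18,18],[20,0],[21,5],[24,18],[30,5],[40,20],[48,0]]
[[15,13],[18,18],[20,0],[21,5],[24,18],[30,11],[40,20],[48,0]]
[[15,13],[18,18],[20,0],[21,5],[24,18],[30,11],[40,20],[48,0]]
[[15,13],[18,18],[20,0],[21,5],[24,18],[30,11],[40,20],[48,9],[49,0]]
[[15,13],[18,18],[20,0],[21,5],[24,18],[30,11],[40,20],[48,9],[49,0]]
[[15,13],[18,18],[20,0],[21,5],[24,18],[30,11],[40,20],[48,9],[49,0]]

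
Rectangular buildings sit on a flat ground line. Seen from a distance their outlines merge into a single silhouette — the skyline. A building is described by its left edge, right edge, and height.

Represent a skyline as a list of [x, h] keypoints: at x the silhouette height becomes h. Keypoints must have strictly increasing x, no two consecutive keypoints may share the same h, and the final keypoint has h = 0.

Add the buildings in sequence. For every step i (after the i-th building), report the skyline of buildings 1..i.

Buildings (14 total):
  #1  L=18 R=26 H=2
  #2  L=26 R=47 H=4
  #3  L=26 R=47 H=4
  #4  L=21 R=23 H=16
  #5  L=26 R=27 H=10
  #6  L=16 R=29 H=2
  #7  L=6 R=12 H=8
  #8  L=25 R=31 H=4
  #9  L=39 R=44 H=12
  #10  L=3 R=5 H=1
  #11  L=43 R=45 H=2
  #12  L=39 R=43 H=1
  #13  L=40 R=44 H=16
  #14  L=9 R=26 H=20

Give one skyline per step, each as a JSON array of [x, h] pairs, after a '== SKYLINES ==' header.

== SKYLINES ==
[[18,2],[26,0]]
[[18,2],[26,4],[47,0]]
[[18,2],[26,4],[47,0]]
[[18,2],[21,16],[23,2],[26,4],[47,0]]
[[18,2],[21,16],[23,2],[26,10],[27,4],[47,0]]
[[16,2],[21,16],[23,2],[26,10],[27,4],[47,0]]
[[6,8],[12,0],[16,2],[21,16],[23,2],[26,10],[27,4],[47,0]]
[[6,8],[12,0],[16,2],[21,16],[23,2],[25,4],[26,10],[27,4],[47,0]]
[[6,8],[12,0],[16,2],[21,16],[23,2],[25,4],[26,10],[27,4],[39,12],[44,4],[47,0]]
[[3,1],[5,0],[6,8],[12,0],[16,2],[21,16],[23,2],[25,4],[26,10],[27,4],[39,12],[44,4],[47,0]]
[[3,1],[5,0],[6,8],[12,0],[16,2],[21,16],[23,2],[25,4],[26,10],[27,4],[39,12],[44,4],[47,0]]
[[3,1],[5,0],[6,8],[12,0],[16,2],[21,16],[23,2],[25,4],[26,10],[27,4],[39,12],[44,4],[47,0]]
[[3,1],[5,0],[6,8],[12,0],[16,2],[21,16],[23,2],[25,4],[26,10],[27,4],[39,12],[40,16],[44,4],[47,0]]
[[3,1],[5,0],[6,8],[9,20],[26,10],[27,4],[39,12],[40,16],[44,4],[47,0]]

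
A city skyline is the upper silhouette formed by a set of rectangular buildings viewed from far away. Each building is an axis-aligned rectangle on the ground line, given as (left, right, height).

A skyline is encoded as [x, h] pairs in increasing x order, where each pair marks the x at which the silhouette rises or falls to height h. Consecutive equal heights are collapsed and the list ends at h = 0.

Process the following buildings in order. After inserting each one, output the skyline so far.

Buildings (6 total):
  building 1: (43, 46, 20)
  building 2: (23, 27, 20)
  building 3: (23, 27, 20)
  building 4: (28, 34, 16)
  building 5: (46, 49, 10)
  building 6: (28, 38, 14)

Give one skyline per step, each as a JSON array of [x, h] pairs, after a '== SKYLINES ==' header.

== SKYLINES ==
[[43,20],[46,0]]
[[23,20],[27,0],[43,20],[46,0]]
[[23,20],[27,0],[43,20],[46,0]]
[[23,20],[27,0],[28,16],[34,0],[43,20],[46,0]]
[[23,20],[27,0],[28,16],[34,0],[43,20],[46,10],[49,0]]
[[23,20],[27,0],[28,16],[34,14],[38,0],[43,20],[46,10],[49,0]]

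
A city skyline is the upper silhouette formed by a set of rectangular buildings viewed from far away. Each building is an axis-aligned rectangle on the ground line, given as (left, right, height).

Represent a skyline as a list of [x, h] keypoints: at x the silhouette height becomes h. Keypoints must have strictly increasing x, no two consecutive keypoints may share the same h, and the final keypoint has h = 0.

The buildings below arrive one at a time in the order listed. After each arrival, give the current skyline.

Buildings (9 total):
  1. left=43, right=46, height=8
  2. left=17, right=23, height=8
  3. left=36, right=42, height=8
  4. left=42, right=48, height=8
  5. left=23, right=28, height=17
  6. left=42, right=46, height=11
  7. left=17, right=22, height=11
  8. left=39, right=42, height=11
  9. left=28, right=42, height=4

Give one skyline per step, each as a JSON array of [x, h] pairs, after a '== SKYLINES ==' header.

== SKYLINES ==
[[43,8],[46,0]]
[[17,8],[23,0],[43,8],[46,0]]
[[17,8],[23,0],[36,8],[42,0],[43,8],[46,0]]
[[17,8],[23,0],[36,8],[48,0]]
[[17,8],[23,17],[28,0],[36,8],[48,0]]
[[17,8],[23,17],[28,0],[36,8],[42,11],[46,8],[48,0]]
[[17,11],[22,8],[23,17],[28,0],[36,8],[42,11],[46,8],[48,0]]
[[17,11],[22,8],[23,17],[28,0],[36,8],[39,11],[46,8],[48,0]]
[[17,11],[22,8],[23,17],[28,4],[36,8],[39,11],[46,8],[48,0]]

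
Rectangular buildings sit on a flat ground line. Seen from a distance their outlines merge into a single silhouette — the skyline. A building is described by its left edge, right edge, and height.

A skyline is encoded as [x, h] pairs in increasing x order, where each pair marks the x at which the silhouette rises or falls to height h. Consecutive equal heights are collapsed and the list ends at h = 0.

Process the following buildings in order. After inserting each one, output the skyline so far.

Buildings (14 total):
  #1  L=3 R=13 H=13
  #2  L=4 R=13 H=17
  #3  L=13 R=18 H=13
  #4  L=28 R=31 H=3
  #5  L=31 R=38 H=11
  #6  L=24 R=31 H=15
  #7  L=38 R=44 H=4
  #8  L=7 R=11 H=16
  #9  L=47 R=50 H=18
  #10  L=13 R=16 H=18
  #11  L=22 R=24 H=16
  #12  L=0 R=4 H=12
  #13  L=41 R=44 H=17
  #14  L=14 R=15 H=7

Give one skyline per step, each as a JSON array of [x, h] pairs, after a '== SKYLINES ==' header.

== SKYLINES ==
[[3,13],[13,0]]
[[3,13],[4,17],[13,0]]
[[3,13],[4,17],[13,13],[18,0]]
[[3,13],[4,17],[13,13],[18,0],[28,3],[31,0]]
[[3,13],[4,17],[13,13],[18,0],[28,3],[31,11],[38,0]]
[[3,13],[4,17],[13,13],[18,0],[24,15],[31,11],[38,0]]
[[3,13],[4,17],[13,13],[18,0],[24,15],[31,11],[38,4],[44,0]]
[[3,13],[4,17],[13,13],[18,0],[24,15],[31,11],[38,4],[44,0]]
[[3,13],[4,17],[13,13],[18,0],[24,15],[31,11],[38,4],[44,0],[47,18],[50,0]]
[[3,13],[4,17],[13,18],[16,13],[18,0],[24,15],[31,11],[38,4],[44,0],[47,18],[50,0]]
[[3,13],[4,17],[13,18],[16,13],[18,0],[22,16],[24,15],[31,11],[38,4],[44,0],[47,18],[50,0]]
[[0,12],[3,13],[4,17],[13,18],[16,13],[18,0],[22,16],[24,15],[31,11],[38,4],[44,0],[47,18],[50,0]]
[[0,12],[3,13],[4,17],[13,18],[16,13],[18,0],[22,16],[24,15],[31,11],[38,4],[41,17],[44,0],[47,18],[50,0]]
[[0,12],[3,13],[4,17],[13,18],[16,13],[18,0],[22,16],[24,15],[31,11],[38,4],[41,17],[44,0],[47,18],[50,0]]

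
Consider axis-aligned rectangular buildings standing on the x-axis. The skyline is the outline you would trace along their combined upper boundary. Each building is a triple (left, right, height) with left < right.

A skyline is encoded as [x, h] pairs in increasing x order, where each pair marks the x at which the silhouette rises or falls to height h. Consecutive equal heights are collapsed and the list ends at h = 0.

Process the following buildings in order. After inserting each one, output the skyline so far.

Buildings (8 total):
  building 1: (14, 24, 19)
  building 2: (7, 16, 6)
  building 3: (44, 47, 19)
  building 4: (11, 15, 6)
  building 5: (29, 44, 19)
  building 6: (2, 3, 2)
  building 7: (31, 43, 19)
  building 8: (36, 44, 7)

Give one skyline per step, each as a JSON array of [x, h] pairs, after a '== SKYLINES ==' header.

== SKYLINES ==
[[14,19],[24,0]]
[[7,6],[14,19],[24,0]]
[[7,6],[14,19],[24,0],[44,19],[47,0]]
[[7,6],[14,19],[24,0],[44,19],[47,0]]
[[7,6],[14,19],[24,0],[29,19],[47,0]]
[[2,2],[3,0],[7,6],[14,19],[24,0],[29,19],[47,0]]
[[2,2],[3,0],[7,6],[14,19],[24,0],[29,19],[47,0]]
[[2,2],[3,0],[7,6],[14,19],[24,0],[29,19],[47,0]]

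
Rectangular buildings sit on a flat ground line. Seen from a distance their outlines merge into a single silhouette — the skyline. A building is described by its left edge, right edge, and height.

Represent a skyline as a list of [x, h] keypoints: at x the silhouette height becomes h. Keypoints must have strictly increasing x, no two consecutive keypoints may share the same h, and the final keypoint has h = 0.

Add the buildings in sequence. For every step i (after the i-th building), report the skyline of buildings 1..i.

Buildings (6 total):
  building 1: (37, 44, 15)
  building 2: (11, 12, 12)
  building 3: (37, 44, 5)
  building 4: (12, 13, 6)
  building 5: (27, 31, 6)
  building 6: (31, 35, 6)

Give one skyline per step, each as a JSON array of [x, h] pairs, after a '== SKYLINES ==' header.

== SKYLINES ==
[[37,15],[44,0]]
[[11,12],[12,0],[37,15],[44,0]]
[[11,12],[12,0],[37,15],[44,0]]
[[11,12],[12,6],[13,0],[37,15],[44,0]]
[[11,12],[12,6],[13,0],[27,6],[31,0],[37,15],[44,0]]
[[11,12],[12,6],[13,0],[27,6],[35,0],[37,15],[44,0]]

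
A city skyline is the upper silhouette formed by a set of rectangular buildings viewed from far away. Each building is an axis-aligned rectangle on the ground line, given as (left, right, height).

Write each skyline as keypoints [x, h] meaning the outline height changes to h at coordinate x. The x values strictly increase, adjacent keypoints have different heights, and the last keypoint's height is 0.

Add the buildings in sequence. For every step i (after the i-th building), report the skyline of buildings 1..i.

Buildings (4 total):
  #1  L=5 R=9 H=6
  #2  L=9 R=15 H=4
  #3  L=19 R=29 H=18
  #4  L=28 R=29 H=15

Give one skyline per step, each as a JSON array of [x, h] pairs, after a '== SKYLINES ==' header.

== SKYLINES ==
[[5,6],[9,0]]
[[5,6],[9,4],[15,0]]
[[5,6],[9,4],[15,0],[19,18],[29,0]]
[[5,6],[9,4],[15,0],[19,18],[29,0]]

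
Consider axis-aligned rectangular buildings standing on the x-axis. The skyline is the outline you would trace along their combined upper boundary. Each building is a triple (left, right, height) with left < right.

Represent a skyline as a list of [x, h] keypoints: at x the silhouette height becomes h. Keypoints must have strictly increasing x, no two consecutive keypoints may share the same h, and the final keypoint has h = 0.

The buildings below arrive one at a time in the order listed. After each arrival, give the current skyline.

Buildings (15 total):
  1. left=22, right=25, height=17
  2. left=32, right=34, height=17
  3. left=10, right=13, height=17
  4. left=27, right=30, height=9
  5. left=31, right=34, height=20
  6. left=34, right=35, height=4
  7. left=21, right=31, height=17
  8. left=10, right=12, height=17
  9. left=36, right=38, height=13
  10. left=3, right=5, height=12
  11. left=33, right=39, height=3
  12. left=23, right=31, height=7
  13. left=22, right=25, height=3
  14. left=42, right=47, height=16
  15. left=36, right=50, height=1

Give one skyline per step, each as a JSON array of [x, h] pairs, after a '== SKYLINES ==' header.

== SKYLINES ==
[[22,17],[25,0]]
[[22,17],[25,0],[32,17],[34,0]]
[[10,17],[13,0],[22,17],[25,0],[32,17],[34,0]]
[[10,17],[13,0],[22,17],[25,0],[27,9],[30,0],[32,17],[34,0]]
[[10,17],[13,0],[22,17],[25,0],[27,9],[30,0],[31,20],[34,0]]
[[10,17],[13,0],[22,17],[25,0],[27,9],[30,0],[31,20],[34,4],[35,0]]
[[10,17],[13,0],[21,17],[31,20],[34,4],[35,0]]
[[10,17],[13,0],[21,17],[31,20],[34,4],[35,0]]
[[10,17],[13,0],[21,17],[31,20],[34,4],[35,0],[36,13],[38,0]]
[[3,12],[5,0],[10,17],[13,0],[21,17],[31,20],[34,4],[35,0],[36,13],[38,0]]
[[3,12],[5,0],[10,17],[13,0],[21,17],[31,20],[34,4],[35,3],[36,13],[38,3],[39,0]]
[[3,12],[5,0],[10,17],[13,0],[21,17],[31,20],[34,4],[35,3],[36,13],[38,3],[39,0]]
[[3,12],[5,0],[10,17],[13,0],[21,17],[31,20],[34,4],[35,3],[36,13],[38,3],[39,0]]
[[3,12],[5,0],[10,17],[13,0],[21,17],[31,20],[34,4],[35,3],[36,13],[38,3],[39,0],[42,16],[47,0]]
[[3,12],[5,0],[10,17],[13,0],[21,17],[31,20],[34,4],[35,3],[36,13],[38,3],[39,1],[42,16],[47,1],[50,0]]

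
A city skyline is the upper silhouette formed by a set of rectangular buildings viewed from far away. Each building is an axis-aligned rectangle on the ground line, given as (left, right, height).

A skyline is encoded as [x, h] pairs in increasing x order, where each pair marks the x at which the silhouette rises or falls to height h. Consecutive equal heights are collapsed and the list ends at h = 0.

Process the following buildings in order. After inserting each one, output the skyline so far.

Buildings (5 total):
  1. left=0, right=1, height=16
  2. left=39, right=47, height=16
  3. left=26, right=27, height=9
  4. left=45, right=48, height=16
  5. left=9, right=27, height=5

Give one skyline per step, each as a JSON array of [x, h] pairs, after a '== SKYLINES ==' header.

== SKYLINES ==
[[0,16],[1,0]]
[[0,16],[1,0],[39,16],[47,0]]
[[0,16],[1,0],[26,9],[27,0],[39,16],[47,0]]
[[0,16],[1,0],[26,9],[27,0],[39,16],[48,0]]
[[0,16],[1,0],[9,5],[26,9],[27,0],[39,16],[48,0]]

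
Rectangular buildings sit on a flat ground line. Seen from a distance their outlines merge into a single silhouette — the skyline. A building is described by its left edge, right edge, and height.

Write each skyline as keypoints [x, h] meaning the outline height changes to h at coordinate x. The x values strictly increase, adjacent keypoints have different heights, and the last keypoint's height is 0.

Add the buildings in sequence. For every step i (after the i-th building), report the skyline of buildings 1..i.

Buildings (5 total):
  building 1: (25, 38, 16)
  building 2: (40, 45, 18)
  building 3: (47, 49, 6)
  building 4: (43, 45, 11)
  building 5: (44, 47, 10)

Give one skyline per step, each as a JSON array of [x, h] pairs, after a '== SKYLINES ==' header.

== SKYLINES ==
[[25,16],[38,0]]
[[25,16],[38,0],[40,18],[45,0]]
[[25,16],[38,0],[40,18],[45,0],[47,6],[49,0]]
[[25,16],[38,0],[40,18],[45,0],[47,6],[49,0]]
[[25,16],[38,0],[40,18],[45,10],[47,6],[49,0]]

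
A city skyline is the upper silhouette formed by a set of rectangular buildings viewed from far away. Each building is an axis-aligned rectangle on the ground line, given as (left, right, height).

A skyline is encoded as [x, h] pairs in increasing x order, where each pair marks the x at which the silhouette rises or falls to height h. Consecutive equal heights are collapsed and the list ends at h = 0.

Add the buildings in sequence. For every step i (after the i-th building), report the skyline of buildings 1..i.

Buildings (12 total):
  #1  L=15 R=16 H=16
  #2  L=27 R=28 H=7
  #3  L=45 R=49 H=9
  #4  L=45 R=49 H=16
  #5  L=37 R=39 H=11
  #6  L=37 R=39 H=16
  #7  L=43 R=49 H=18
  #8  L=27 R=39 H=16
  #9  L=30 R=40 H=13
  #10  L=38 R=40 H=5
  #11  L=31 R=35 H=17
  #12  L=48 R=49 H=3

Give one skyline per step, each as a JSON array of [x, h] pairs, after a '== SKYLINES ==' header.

== SKYLINES ==
[[15,16],[16,0]]
[[15,16],[16,0],[27,7],[28,0]]
[[15,16],[16,0],[27,7],[28,0],[45,9],[49,0]]
[[15,16],[16,0],[27,7],[28,0],[45,16],[49,0]]
[[15,16],[16,0],[27,7],[28,0],[37,11],[39,0],[45,16],[49,0]]
[[15,16],[16,0],[27,7],[28,0],[37,16],[39,0],[45,16],[49,0]]
[[15,16],[16,0],[27,7],[28,0],[37,16],[39,0],[43,18],[49,0]]
[[15,16],[16,0],[27,16],[39,0],[43,18],[49,0]]
[[15,16],[16,0],[27,16],[39,13],[40,0],[43,18],[49,0]]
[[15,16],[16,0],[27,16],[39,13],[40,0],[43,18],[49,0]]
[[15,16],[16,0],[27,16],[31,17],[35,16],[39,13],[40,0],[43,18],[49,0]]
[[15,16],[16,0],[27,16],[31,17],[35,16],[39,13],[40,0],[43,18],[49,0]]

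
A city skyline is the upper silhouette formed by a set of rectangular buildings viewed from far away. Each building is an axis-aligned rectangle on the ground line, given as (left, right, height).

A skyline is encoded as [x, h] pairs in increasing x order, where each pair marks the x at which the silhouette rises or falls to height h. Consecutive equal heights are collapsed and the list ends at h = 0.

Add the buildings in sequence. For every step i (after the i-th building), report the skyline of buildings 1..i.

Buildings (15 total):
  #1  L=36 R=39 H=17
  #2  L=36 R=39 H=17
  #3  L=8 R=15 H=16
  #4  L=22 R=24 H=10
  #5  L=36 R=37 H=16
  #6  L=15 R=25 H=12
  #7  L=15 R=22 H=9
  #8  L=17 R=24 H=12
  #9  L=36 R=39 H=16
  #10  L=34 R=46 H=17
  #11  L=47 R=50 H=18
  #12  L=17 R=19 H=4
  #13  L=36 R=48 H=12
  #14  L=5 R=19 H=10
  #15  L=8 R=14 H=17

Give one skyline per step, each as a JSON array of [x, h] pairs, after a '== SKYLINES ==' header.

== SKYLINES ==
[[36,17],[39,0]]
[[36,17],[39,0]]
[[8,16],[15,0],[36,17],[39,0]]
[[8,16],[15,0],[22,10],[24,0],[36,17],[39,0]]
[[8,16],[15,0],[22,10],[24,0],[36,17],[39,0]]
[[8,16],[15,12],[25,0],[36,17],[39,0]]
[[8,16],[15,12],[25,0],[36,17],[39,0]]
[[8,16],[15,12],[25,0],[36,17],[39,0]]
[[8,16],[15,12],[25,0],[36,17],[39,0]]
[[8,16],[15,12],[25,0],[34,17],[46,0]]
[[8,16],[15,12],[25,0],[34,17],[46,0],[47,18],[50,0]]
[[8,16],[15,12],[25,0],[34,17],[46,0],[47,18],[50,0]]
[[8,16],[15,12],[25,0],[34,17],[46,12],[47,18],[50,0]]
[[5,10],[8,16],[15,12],[25,0],[34,17],[46,12],[47,18],[50,0]]
[[5,10],[8,17],[14,16],[15,12],[25,0],[34,17],[46,12],[47,18],[50,0]]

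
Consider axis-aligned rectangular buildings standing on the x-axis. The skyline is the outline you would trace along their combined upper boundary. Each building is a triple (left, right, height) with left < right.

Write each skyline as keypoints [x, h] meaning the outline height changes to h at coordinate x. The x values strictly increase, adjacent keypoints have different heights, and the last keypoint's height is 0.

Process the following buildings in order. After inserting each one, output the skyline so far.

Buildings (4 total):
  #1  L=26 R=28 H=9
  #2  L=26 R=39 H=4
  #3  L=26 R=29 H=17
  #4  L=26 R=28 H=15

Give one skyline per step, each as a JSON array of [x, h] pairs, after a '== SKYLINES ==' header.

== SKYLINES ==
[[26,9],[28,0]]
[[26,9],[28,4],[39,0]]
[[26,17],[29,4],[39,0]]
[[26,17],[29,4],[39,0]]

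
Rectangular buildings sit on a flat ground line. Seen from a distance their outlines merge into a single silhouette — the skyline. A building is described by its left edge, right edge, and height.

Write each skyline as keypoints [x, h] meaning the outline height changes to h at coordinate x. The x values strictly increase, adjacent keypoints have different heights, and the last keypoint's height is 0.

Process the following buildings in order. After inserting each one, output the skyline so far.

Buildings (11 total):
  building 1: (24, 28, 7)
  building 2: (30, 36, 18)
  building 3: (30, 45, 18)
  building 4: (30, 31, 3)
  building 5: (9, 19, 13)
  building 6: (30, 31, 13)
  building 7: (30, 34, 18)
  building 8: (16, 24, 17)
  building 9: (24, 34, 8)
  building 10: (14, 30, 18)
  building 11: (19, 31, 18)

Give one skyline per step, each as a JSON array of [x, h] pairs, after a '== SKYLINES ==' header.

== SKYLINES ==
[[24,7],[28,0]]
[[24,7],[28,0],[30,18],[36,0]]
[[24,7],[28,0],[30,18],[45,0]]
[[24,7],[28,0],[30,18],[45,0]]
[[9,13],[19,0],[24,7],[28,0],[30,18],[45,0]]
[[9,13],[19,0],[24,7],[28,0],[30,18],[45,0]]
[[9,13],[19,0],[24,7],[28,0],[30,18],[45,0]]
[[9,13],[16,17],[24,7],[28,0],[30,18],[45,0]]
[[9,13],[16,17],[24,8],[30,18],[45,0]]
[[9,13],[14,18],[45,0]]
[[9,13],[14,18],[45,0]]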